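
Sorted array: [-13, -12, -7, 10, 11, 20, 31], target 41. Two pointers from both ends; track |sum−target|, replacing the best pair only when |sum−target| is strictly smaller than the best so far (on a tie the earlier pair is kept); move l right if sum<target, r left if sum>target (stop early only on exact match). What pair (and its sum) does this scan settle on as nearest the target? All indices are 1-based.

pair (10, 31) with sum 41 (|Δ|=0)

[1,7] -13+31=18 d=23 * → l++
[2,7] -12+31=19 d=22 * → l++
[3,7] -7+31=24 d=17 * → l++
[4,7] 10+31=41 d=0 * → stop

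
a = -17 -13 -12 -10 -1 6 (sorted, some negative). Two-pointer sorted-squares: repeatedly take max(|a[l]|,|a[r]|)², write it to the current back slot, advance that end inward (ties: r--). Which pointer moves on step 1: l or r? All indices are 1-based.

l=1 r=6: |-17|>|6| out[6]=289, l++

l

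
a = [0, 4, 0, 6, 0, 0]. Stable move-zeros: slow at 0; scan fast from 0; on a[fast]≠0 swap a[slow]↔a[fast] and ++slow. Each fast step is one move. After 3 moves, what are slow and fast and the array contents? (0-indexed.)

(s=0,f=0) a[fast]=0 → fast++
(s=0,f=1) a[fast]=4≠0 swap→a[0]=4 → slow++,fast++
(s=1,f=2) a[fast]=0 → fast++

slow=1, fast=3, a=[4, 0, 0, 6, 0, 0]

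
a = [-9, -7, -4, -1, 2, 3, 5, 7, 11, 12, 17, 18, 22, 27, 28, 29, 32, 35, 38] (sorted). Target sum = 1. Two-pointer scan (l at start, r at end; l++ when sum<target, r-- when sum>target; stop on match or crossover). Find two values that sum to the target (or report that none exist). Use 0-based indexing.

l=0 r=18: -9+38=29 >1, r--
l=0 r=17: -9+35=26 >1, r--
l=0 r=16: -9+32=23 >1, r--
l=0 r=15: -9+29=20 >1, r--
l=0 r=14: -9+28=19 >1, r--
l=0 r=13: -9+27=18 >1, r--
l=0 r=12: -9+22=13 >1, r--
l=0 r=11: -9+18=9 >1, r--
l=0 r=10: -9+17=8 >1, r--
l=0 r=9: -9+12=3 >1, r--
l=0 r=8: -9+11=2 >1, r--
l=0 r=7: -9+7=-2 <1, l++
l=1 r=7: -7+7=0 <1, l++
l=2 r=7: -4+7=3 >1, r--
l=2 r=6: -4+5=1, found

(-4, 5)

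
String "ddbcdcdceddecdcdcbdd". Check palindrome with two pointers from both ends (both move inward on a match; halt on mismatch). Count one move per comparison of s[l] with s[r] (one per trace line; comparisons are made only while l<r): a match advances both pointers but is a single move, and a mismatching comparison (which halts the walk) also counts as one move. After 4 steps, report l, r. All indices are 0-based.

l=4, r=15

l=0 r=19: 'd'=='d', l++,r--
l=1 r=18: 'd'=='d', l++,r--
l=2 r=17: 'b'=='b', l++,r--
l=3 r=16: 'c'=='c', l++,r--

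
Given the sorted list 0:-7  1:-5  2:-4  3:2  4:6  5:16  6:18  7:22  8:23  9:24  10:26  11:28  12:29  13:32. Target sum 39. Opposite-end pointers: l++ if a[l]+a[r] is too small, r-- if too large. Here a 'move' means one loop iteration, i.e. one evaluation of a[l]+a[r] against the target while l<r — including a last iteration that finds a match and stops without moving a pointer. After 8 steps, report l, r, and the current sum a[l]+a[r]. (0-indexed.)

[0,13] -7+32=25 <39 → l++
[1,13] -5+32=27 <39 → l++
[2,13] -4+32=28 <39 → l++
[3,13] 2+32=34 <39 → l++
[4,13] 6+32=38 <39 → l++
[5,13] 16+32=48 >39 → r--
[5,12] 16+29=45 >39 → r--
[5,11] 16+28=44 >39 → r--

l=5, r=10, sum=42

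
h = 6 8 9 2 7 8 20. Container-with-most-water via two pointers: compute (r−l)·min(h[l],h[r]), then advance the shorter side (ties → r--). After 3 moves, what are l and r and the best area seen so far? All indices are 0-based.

[0,6] min(6,20)*6=36 best=36 * → l++
[1,6] min(8,20)*5=40 best=40 * → l++
[2,6] min(9,20)*4=36 best=40 → l++

l=3, r=6, best area=40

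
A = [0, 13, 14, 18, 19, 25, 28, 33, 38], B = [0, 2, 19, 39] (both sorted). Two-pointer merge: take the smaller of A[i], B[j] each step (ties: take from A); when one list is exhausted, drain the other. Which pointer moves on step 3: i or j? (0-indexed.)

i=0 j=0: A[i]=0<=B[j]=0 take 0, i++
i=1 j=0: A[i]=13>B[j]=0 take 0, j++
i=1 j=1: A[i]=13>B[j]=2 take 2, j++

j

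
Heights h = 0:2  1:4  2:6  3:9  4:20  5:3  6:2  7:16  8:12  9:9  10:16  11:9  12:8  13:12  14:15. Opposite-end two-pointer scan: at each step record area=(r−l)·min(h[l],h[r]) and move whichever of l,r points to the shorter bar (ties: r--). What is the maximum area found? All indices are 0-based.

[0,14] min(2,15)*14=28 best=28 * → l++
[1,14] min(4,15)*13=52 best=52 * → l++
[2,14] min(6,15)*12=72 best=72 * → l++
[3,14] min(9,15)*11=99 best=99 * → l++
[4,14] min(20,15)*10=150 best=150 * → r--
[4,13] min(20,12)*9=108 best=150 → r--
[4,12] min(20,8)*8=64 best=150 → r--
[4,11] min(20,9)*7=63 best=150 → r--
[4,10] min(20,16)*6=96 best=150 → r--
[4,9] min(20,9)*5=45 best=150 → r--
[4,8] min(20,12)*4=48 best=150 → r--
[4,7] min(20,16)*3=48 best=150 → r--
[4,6] min(20,2)*2=4 best=150 → r--
[4,5] min(20,3)*1=3 best=150 → r--

max area = 150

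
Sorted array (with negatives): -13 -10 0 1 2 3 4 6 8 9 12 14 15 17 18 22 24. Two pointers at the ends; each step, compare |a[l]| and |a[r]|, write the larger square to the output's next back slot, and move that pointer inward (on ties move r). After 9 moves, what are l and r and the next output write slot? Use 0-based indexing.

l=0 r=16: |-13|<=|24| out[16]=576, r--
l=0 r=15: |-13|<=|22| out[15]=484, r--
l=0 r=14: |-13|<=|18| out[14]=324, r--
l=0 r=13: |-13|<=|17| out[13]=289, r--
l=0 r=12: |-13|<=|15| out[12]=225, r--
l=0 r=11: |-13|<=|14| out[11]=196, r--
l=0 r=10: |-13|>|12| out[10]=169, l++
l=1 r=10: |-10|<=|12| out[9]=144, r--
l=1 r=9: |-10|>|9| out[8]=100, l++

l=2, r=9, next write slot=7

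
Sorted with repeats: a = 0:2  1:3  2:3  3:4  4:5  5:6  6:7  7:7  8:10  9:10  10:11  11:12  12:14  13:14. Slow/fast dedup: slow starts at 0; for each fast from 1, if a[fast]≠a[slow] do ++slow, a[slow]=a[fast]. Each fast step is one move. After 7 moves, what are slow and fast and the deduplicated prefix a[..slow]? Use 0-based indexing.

slow=0 fast=1: a[fast]=3≠a[slow]=2 write a[1]=3, slow++,fast++
slow=1 fast=2: a[fast]=3=a[slow] dup, fast++
slow=1 fast=3: a[fast]=4≠a[slow]=3 write a[2]=4, slow++,fast++
slow=2 fast=4: a[fast]=5≠a[slow]=4 write a[3]=5, slow++,fast++
slow=3 fast=5: a[fast]=6≠a[slow]=5 write a[4]=6, slow++,fast++
slow=4 fast=6: a[fast]=7≠a[slow]=6 write a[5]=7, slow++,fast++
slow=5 fast=7: a[fast]=7=a[slow] dup, fast++

slow=5, fast=8, prefix=[2, 3, 4, 5, 6, 7]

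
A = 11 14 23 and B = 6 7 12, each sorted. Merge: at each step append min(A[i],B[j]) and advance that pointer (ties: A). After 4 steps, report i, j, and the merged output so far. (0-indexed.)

i=1, j=3, merged so far=[6, 7, 11, 12]

[i=0,j=0] A[i]=11>B[j]=6 take 6 → j++
[i=0,j=1] A[i]=11>B[j]=7 take 7 → j++
[i=0,j=2] A[i]=11<=B[j]=12 take 11 → i++
[i=1,j=2] A[i]=14>B[j]=12 take 12 → j++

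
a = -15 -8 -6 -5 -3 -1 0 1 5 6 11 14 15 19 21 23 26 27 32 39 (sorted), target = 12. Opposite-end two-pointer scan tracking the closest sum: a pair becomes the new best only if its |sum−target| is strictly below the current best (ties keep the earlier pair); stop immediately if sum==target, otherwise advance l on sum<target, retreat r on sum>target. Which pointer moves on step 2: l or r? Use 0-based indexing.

[0,19] -15+39=24 d=12 * → r--
[0,18] -15+32=17 d=5 * → r--

r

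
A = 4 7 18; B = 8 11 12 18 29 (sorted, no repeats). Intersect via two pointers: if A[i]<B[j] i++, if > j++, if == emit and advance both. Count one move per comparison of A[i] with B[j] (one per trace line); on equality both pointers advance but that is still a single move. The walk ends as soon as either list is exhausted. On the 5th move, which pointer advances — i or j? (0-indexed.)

j

i=0 j=0: 4<8, i++
i=1 j=0: 7<8, i++
i=2 j=0: 18>8, j++
i=2 j=1: 18>11, j++
i=2 j=2: 18>12, j++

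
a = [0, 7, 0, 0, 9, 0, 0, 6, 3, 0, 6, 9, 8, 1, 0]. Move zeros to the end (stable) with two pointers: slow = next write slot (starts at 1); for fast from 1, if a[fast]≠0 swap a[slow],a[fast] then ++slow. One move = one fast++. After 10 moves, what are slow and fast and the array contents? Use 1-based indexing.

(s=1,f=1) a[fast]=0 → fast++
(s=1,f=2) a[fast]=7≠0 swap→a[1]=7 → slow++,fast++
(s=2,f=3) a[fast]=0 → fast++
(s=2,f=4) a[fast]=0 → fast++
(s=2,f=5) a[fast]=9≠0 swap→a[2]=9 → slow++,fast++
(s=3,f=6) a[fast]=0 → fast++
(s=3,f=7) a[fast]=0 → fast++
(s=3,f=8) a[fast]=6≠0 swap→a[3]=6 → slow++,fast++
(s=4,f=9) a[fast]=3≠0 swap→a[4]=3 → slow++,fast++
(s=5,f=10) a[fast]=0 → fast++

slow=5, fast=11, a=[7, 9, 6, 3, 0, 0, 0, 0, 0, 0, 6, 9, 8, 1, 0]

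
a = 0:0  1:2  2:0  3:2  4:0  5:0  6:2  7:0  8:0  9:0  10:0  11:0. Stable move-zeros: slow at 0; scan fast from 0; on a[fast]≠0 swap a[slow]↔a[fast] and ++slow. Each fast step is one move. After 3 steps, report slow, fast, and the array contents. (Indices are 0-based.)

slow=0 fast=0: a[fast]=0, fast++
slow=0 fast=1: a[fast]=2≠0 swap→a[0]=2, slow++,fast++
slow=1 fast=2: a[fast]=0, fast++

slow=1, fast=3, a=[2, 0, 0, 2, 0, 0, 2, 0, 0, 0, 0, 0]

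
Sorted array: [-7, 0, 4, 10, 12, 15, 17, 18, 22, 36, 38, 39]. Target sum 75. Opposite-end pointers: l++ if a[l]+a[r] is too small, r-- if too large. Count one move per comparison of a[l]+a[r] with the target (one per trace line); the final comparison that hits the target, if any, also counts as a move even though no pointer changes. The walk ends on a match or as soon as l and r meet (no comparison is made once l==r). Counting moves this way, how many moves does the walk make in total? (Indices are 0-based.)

l=0 r=11: -7+39=32 <75, l++
l=1 r=11: 0+39=39 <75, l++
l=2 r=11: 4+39=43 <75, l++
l=3 r=11: 10+39=49 <75, l++
l=4 r=11: 12+39=51 <75, l++
l=5 r=11: 15+39=54 <75, l++
l=6 r=11: 17+39=56 <75, l++
l=7 r=11: 18+39=57 <75, l++
l=8 r=11: 22+39=61 <75, l++
l=9 r=11: 36+39=75, found

10 moves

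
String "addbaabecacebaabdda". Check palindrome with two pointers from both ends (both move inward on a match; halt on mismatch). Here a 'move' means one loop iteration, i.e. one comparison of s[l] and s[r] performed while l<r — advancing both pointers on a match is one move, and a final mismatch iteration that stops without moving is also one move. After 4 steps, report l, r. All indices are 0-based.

l=0 r=18: 'a'=='a', l++,r--
l=1 r=17: 'd'=='d', l++,r--
l=2 r=16: 'd'=='d', l++,r--
l=3 r=15: 'b'=='b', l++,r--

l=4, r=14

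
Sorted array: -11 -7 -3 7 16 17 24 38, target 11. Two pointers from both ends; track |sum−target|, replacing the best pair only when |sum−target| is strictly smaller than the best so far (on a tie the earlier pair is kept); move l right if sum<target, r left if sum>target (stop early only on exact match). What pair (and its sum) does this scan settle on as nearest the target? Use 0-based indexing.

pair (-7, 17) with sum 10 (|Δ|=1)

l=0 r=7: -11+38=27 d=16 *, r--
l=0 r=6: -11+24=13 d=2 *, r--
l=0 r=5: -11+17=6 d=5, l++
l=1 r=5: -7+17=10 d=1 *, l++
l=2 r=5: -3+17=14 d=3, r--
l=2 r=4: -3+16=13 d=2, r--
l=2 r=3: -3+7=4 d=7, l++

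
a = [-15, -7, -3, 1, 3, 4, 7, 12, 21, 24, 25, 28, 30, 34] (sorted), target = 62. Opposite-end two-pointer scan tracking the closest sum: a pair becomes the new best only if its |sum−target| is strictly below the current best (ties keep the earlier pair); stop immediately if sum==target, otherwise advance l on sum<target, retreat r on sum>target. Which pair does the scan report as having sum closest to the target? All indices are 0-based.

pair (28, 34) with sum 62 (|Δ|=0)

l=0 r=13: -15+34=19 d=43 *, l++
l=1 r=13: -7+34=27 d=35 *, l++
l=2 r=13: -3+34=31 d=31 *, l++
l=3 r=13: 1+34=35 d=27 *, l++
l=4 r=13: 3+34=37 d=25 *, l++
l=5 r=13: 4+34=38 d=24 *, l++
l=6 r=13: 7+34=41 d=21 *, l++
l=7 r=13: 12+34=46 d=16 *, l++
l=8 r=13: 21+34=55 d=7 *, l++
l=9 r=13: 24+34=58 d=4 *, l++
l=10 r=13: 25+34=59 d=3 *, l++
l=11 r=13: 28+34=62 d=0 *, stop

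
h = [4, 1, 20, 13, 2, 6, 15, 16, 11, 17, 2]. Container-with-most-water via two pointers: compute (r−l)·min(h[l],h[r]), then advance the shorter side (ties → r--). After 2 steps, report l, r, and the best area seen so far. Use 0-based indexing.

[0,10] min(4,2)*10=20 best=20 * → r--
[0,9] min(4,17)*9=36 best=36 * → l++

l=1, r=9, best area=36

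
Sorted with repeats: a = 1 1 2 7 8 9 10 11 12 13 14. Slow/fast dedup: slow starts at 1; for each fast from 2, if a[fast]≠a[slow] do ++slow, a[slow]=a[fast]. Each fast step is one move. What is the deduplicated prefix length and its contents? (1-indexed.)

length 10; prefix = [1, 2, 7, 8, 9, 10, 11, 12, 13, 14]

slow=1 fast=2: a[fast]=1=a[slow] dup, fast++
slow=1 fast=3: a[fast]=2≠a[slow]=1 write a[2]=2, slow++,fast++
slow=2 fast=4: a[fast]=7≠a[slow]=2 write a[3]=7, slow++,fast++
slow=3 fast=5: a[fast]=8≠a[slow]=7 write a[4]=8, slow++,fast++
slow=4 fast=6: a[fast]=9≠a[slow]=8 write a[5]=9, slow++,fast++
slow=5 fast=7: a[fast]=10≠a[slow]=9 write a[6]=10, slow++,fast++
slow=6 fast=8: a[fast]=11≠a[slow]=10 write a[7]=11, slow++,fast++
slow=7 fast=9: a[fast]=12≠a[slow]=11 write a[8]=12, slow++,fast++
slow=8 fast=10: a[fast]=13≠a[slow]=12 write a[9]=13, slow++,fast++
slow=9 fast=11: a[fast]=14≠a[slow]=13 write a[10]=14, slow++,fast++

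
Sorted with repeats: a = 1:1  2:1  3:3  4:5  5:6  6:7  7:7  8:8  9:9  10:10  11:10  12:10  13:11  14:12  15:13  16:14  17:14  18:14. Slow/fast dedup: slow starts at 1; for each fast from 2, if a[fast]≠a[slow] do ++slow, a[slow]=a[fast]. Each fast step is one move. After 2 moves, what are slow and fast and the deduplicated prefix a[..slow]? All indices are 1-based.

slow=2, fast=4, prefix=[1, 3]

slow=1 fast=2: a[fast]=1=a[slow] dup, fast++
slow=1 fast=3: a[fast]=3≠a[slow]=1 write a[2]=3, slow++,fast++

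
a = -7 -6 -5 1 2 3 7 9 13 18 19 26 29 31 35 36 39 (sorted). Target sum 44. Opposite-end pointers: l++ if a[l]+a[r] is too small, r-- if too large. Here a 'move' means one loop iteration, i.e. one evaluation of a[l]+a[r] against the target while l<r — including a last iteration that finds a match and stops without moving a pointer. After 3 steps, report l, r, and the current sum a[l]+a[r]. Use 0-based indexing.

l=0 r=16: -7+39=32 <44, l++
l=1 r=16: -6+39=33 <44, l++
l=2 r=16: -5+39=34 <44, l++

l=3, r=16, sum=40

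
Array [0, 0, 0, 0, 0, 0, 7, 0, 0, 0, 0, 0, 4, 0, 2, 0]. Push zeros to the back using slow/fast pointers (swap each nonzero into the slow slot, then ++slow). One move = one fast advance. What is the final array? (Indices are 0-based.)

[7, 4, 2, 0, 0, 0, 0, 0, 0, 0, 0, 0, 0, 0, 0, 0]

slow=0 fast=0: a[fast]=0, fast++
slow=0 fast=1: a[fast]=0, fast++
slow=0 fast=2: a[fast]=0, fast++
slow=0 fast=3: a[fast]=0, fast++
slow=0 fast=4: a[fast]=0, fast++
slow=0 fast=5: a[fast]=0, fast++
slow=0 fast=6: a[fast]=7≠0 swap→a[0]=7, slow++,fast++
slow=1 fast=7: a[fast]=0, fast++
slow=1 fast=8: a[fast]=0, fast++
slow=1 fast=9: a[fast]=0, fast++
slow=1 fast=10: a[fast]=0, fast++
slow=1 fast=11: a[fast]=0, fast++
slow=1 fast=12: a[fast]=4≠0 swap→a[1]=4, slow++,fast++
slow=2 fast=13: a[fast]=0, fast++
slow=2 fast=14: a[fast]=2≠0 swap→a[2]=2, slow++,fast++
slow=3 fast=15: a[fast]=0, fast++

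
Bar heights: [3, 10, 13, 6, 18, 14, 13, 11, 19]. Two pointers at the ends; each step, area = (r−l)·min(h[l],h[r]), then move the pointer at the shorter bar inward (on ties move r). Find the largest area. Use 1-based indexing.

max area = 78

l=1 r=9: min(3,19)*8=24 best=24 *, l++
l=2 r=9: min(10,19)*7=70 best=70 *, l++
l=3 r=9: min(13,19)*6=78 best=78 *, l++
l=4 r=9: min(6,19)*5=30 best=78, l++
l=5 r=9: min(18,19)*4=72 best=78, l++
l=6 r=9: min(14,19)*3=42 best=78, l++
l=7 r=9: min(13,19)*2=26 best=78, l++
l=8 r=9: min(11,19)*1=11 best=78, l++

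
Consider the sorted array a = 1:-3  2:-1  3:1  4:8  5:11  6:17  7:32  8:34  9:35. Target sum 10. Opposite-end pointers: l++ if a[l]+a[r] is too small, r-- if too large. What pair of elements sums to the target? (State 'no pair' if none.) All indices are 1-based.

l=1 r=9: -3+35=32 >10, r--
l=1 r=8: -3+34=31 >10, r--
l=1 r=7: -3+32=29 >10, r--
l=1 r=6: -3+17=14 >10, r--
l=1 r=5: -3+11=8 <10, l++
l=2 r=5: -1+11=10, found

(-1, 11)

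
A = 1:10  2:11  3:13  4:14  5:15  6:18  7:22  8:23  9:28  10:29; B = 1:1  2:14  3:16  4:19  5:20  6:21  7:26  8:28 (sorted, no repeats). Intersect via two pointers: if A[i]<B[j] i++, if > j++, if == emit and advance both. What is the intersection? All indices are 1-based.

intersection = [14, 28]

i=1 j=1: 10>1, j++
i=1 j=2: 10<14, i++
i=2 j=2: 11<14, i++
i=3 j=2: 13<14, i++
i=4 j=2: 14==14 emit, i++,j++
i=5 j=3: 15<16, i++
i=6 j=3: 18>16, j++
i=6 j=4: 18<19, i++
i=7 j=4: 22>19, j++
i=7 j=5: 22>20, j++
i=7 j=6: 22>21, j++
i=7 j=7: 22<26, i++
i=8 j=7: 23<26, i++
i=9 j=7: 28>26, j++
i=9 j=8: 28==28 emit, i++,j++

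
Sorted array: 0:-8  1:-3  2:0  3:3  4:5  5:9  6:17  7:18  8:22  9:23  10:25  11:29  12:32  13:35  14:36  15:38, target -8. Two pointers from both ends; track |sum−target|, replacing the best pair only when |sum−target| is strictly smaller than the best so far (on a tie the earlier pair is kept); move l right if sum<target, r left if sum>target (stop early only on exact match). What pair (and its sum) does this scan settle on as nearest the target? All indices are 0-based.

pair (-8, 0) with sum -8 (|Δ|=0)

[0,15] -8+38=30 d=38 * → r--
[0,14] -8+36=28 d=36 * → r--
[0,13] -8+35=27 d=35 * → r--
[0,12] -8+32=24 d=32 * → r--
[0,11] -8+29=21 d=29 * → r--
[0,10] -8+25=17 d=25 * → r--
[0,9] -8+23=15 d=23 * → r--
[0,8] -8+22=14 d=22 * → r--
[0,7] -8+18=10 d=18 * → r--
[0,6] -8+17=9 d=17 * → r--
[0,5] -8+9=1 d=9 * → r--
[0,4] -8+5=-3 d=5 * → r--
[0,3] -8+3=-5 d=3 * → r--
[0,2] -8+0=-8 d=0 * → stop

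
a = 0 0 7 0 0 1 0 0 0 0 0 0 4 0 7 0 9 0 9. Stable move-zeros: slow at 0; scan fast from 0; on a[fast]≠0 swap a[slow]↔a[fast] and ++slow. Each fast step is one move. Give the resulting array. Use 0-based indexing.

(s=0,f=0) a[fast]=0 → fast++
(s=0,f=1) a[fast]=0 → fast++
(s=0,f=2) a[fast]=7≠0 swap→a[0]=7 → slow++,fast++
(s=1,f=3) a[fast]=0 → fast++
(s=1,f=4) a[fast]=0 → fast++
(s=1,f=5) a[fast]=1≠0 swap→a[1]=1 → slow++,fast++
(s=2,f=6) a[fast]=0 → fast++
(s=2,f=7) a[fast]=0 → fast++
(s=2,f=8) a[fast]=0 → fast++
(s=2,f=9) a[fast]=0 → fast++
(s=2,f=10) a[fast]=0 → fast++
(s=2,f=11) a[fast]=0 → fast++
(s=2,f=12) a[fast]=4≠0 swap→a[2]=4 → slow++,fast++
(s=3,f=13) a[fast]=0 → fast++
(s=3,f=14) a[fast]=7≠0 swap→a[3]=7 → slow++,fast++
(s=4,f=15) a[fast]=0 → fast++
(s=4,f=16) a[fast]=9≠0 swap→a[4]=9 → slow++,fast++
(s=5,f=17) a[fast]=0 → fast++
(s=5,f=18) a[fast]=9≠0 swap→a[5]=9 → slow++,fast++

[7, 1, 4, 7, 9, 9, 0, 0, 0, 0, 0, 0, 0, 0, 0, 0, 0, 0, 0]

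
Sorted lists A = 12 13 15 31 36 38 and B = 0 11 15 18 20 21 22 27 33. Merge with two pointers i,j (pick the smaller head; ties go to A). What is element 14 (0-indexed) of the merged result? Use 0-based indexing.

i=0 j=0: A[i]=12>B[j]=0 take 0, j++
i=0 j=1: A[i]=12>B[j]=11 take 11, j++
i=0 j=2: A[i]=12<=B[j]=15 take 12, i++
i=1 j=2: A[i]=13<=B[j]=15 take 13, i++
i=2 j=2: A[i]=15<=B[j]=15 take 15, i++
i=3 j=2: A[i]=31>B[j]=15 take 15, j++
i=3 j=3: A[i]=31>B[j]=18 take 18, j++
i=3 j=4: A[i]=31>B[j]=20 take 20, j++
i=3 j=5: A[i]=31>B[j]=21 take 21, j++
i=3 j=6: A[i]=31>B[j]=22 take 22, j++
i=3 j=7: A[i]=31>B[j]=27 take 27, j++
i=3 j=8: A[i]=31<=B[j]=33 take 31, i++
i=4 j=8: A[i]=36>B[j]=33 take 33, j++
i=4 j=9: B done, take A[i]=36, i++
i=5 j=9: B done, take A[i]=38, i++

merged[14] = 38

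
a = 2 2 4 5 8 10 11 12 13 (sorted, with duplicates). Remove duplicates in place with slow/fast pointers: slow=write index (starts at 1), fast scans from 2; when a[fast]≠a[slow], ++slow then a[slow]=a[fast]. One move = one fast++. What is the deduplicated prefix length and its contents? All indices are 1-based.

length 8; prefix = [2, 4, 5, 8, 10, 11, 12, 13]

(s=1,f=2) a[fast]=2=a[slow] dup → fast++
(s=1,f=3) a[fast]=4≠a[slow]=2 write a[2]=4 → slow++,fast++
(s=2,f=4) a[fast]=5≠a[slow]=4 write a[3]=5 → slow++,fast++
(s=3,f=5) a[fast]=8≠a[slow]=5 write a[4]=8 → slow++,fast++
(s=4,f=6) a[fast]=10≠a[slow]=8 write a[5]=10 → slow++,fast++
(s=5,f=7) a[fast]=11≠a[slow]=10 write a[6]=11 → slow++,fast++
(s=6,f=8) a[fast]=12≠a[slow]=11 write a[7]=12 → slow++,fast++
(s=7,f=9) a[fast]=13≠a[slow]=12 write a[8]=13 → slow++,fast++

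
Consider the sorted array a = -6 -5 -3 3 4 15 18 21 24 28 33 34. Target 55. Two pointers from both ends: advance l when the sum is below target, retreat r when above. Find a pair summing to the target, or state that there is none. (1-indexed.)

(21, 34)

l=1 r=12: -6+34=28 <55, l++
l=2 r=12: -5+34=29 <55, l++
l=3 r=12: -3+34=31 <55, l++
l=4 r=12: 3+34=37 <55, l++
l=5 r=12: 4+34=38 <55, l++
l=6 r=12: 15+34=49 <55, l++
l=7 r=12: 18+34=52 <55, l++
l=8 r=12: 21+34=55, found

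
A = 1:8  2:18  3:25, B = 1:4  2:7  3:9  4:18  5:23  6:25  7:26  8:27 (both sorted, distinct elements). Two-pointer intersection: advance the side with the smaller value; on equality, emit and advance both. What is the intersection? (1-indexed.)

[i=1,j=1] 8>4 → j++
[i=1,j=2] 8>7 → j++
[i=1,j=3] 8<9 → i++
[i=2,j=3] 18>9 → j++
[i=2,j=4] 18==18 emit → i++,j++
[i=3,j=5] 25>23 → j++
[i=3,j=6] 25==25 emit → i++,j++

intersection = [18, 25]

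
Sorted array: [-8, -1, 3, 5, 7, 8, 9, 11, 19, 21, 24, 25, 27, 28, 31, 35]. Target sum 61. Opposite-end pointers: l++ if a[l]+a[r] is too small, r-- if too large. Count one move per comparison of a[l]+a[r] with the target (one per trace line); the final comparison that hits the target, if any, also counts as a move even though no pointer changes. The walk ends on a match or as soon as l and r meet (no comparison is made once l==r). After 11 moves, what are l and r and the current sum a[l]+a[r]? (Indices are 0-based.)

l=11, r=15, sum=60

l=0 r=15: -8+35=27 <61, l++
l=1 r=15: -1+35=34 <61, l++
l=2 r=15: 3+35=38 <61, l++
l=3 r=15: 5+35=40 <61, l++
l=4 r=15: 7+35=42 <61, l++
l=5 r=15: 8+35=43 <61, l++
l=6 r=15: 9+35=44 <61, l++
l=7 r=15: 11+35=46 <61, l++
l=8 r=15: 19+35=54 <61, l++
l=9 r=15: 21+35=56 <61, l++
l=10 r=15: 24+35=59 <61, l++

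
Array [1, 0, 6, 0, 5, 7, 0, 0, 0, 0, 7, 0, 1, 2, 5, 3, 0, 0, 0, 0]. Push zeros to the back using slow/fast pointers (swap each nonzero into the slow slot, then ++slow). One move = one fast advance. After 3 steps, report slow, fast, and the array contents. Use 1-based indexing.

slow=1 fast=1: a[fast]=1≠0 swap→a[1]=1, slow++,fast++
slow=2 fast=2: a[fast]=0, fast++
slow=2 fast=3: a[fast]=6≠0 swap→a[2]=6, slow++,fast++

slow=3, fast=4, a=[1, 6, 0, 0, 5, 7, 0, 0, 0, 0, 7, 0, 1, 2, 5, 3, 0, 0, 0, 0]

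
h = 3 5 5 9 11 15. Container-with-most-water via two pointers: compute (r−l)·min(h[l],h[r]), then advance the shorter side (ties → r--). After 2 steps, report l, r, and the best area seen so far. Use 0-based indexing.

l=0 r=5: min(3,15)*5=15 best=15 *, l++
l=1 r=5: min(5,15)*4=20 best=20 *, l++

l=2, r=5, best area=20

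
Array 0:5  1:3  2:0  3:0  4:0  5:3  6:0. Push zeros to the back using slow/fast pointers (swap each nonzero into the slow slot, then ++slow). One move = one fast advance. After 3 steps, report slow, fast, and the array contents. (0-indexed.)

slow=2, fast=3, a=[5, 3, 0, 0, 0, 3, 0]

(s=0,f=0) a[fast]=5≠0 swap→a[0]=5 → slow++,fast++
(s=1,f=1) a[fast]=3≠0 swap→a[1]=3 → slow++,fast++
(s=2,f=2) a[fast]=0 → fast++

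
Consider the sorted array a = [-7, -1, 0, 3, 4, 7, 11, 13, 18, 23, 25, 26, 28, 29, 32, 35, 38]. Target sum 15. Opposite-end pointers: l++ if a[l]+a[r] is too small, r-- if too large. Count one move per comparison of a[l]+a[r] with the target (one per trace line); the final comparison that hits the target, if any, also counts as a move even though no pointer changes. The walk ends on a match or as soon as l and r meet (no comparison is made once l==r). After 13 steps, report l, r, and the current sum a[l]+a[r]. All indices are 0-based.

l=3, r=6, sum=14

[0,16] -7+38=31 >15 → r--
[0,15] -7+35=28 >15 → r--
[0,14] -7+32=25 >15 → r--
[0,13] -7+29=22 >15 → r--
[0,12] -7+28=21 >15 → r--
[0,11] -7+26=19 >15 → r--
[0,10] -7+25=18 >15 → r--
[0,9] -7+23=16 >15 → r--
[0,8] -7+18=11 <15 → l++
[1,8] -1+18=17 >15 → r--
[1,7] -1+13=12 <15 → l++
[2,7] 0+13=13 <15 → l++
[3,7] 3+13=16 >15 → r--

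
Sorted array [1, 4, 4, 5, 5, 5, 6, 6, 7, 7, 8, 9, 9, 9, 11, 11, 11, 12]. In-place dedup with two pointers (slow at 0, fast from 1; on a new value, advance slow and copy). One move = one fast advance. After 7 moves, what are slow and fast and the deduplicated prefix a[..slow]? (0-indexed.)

slow=3, fast=8, prefix=[1, 4, 5, 6]

slow=0 fast=1: a[fast]=4≠a[slow]=1 write a[1]=4, slow++,fast++
slow=1 fast=2: a[fast]=4=a[slow] dup, fast++
slow=1 fast=3: a[fast]=5≠a[slow]=4 write a[2]=5, slow++,fast++
slow=2 fast=4: a[fast]=5=a[slow] dup, fast++
slow=2 fast=5: a[fast]=5=a[slow] dup, fast++
slow=2 fast=6: a[fast]=6≠a[slow]=5 write a[3]=6, slow++,fast++
slow=3 fast=7: a[fast]=6=a[slow] dup, fast++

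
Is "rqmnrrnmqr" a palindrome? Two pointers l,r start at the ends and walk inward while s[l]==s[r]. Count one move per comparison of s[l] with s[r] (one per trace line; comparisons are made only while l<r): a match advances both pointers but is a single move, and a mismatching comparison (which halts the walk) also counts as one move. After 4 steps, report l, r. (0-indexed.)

l=4, r=5

l=0 r=9: 'r'=='r', l++,r--
l=1 r=8: 'q'=='q', l++,r--
l=2 r=7: 'm'=='m', l++,r--
l=3 r=6: 'n'=='n', l++,r--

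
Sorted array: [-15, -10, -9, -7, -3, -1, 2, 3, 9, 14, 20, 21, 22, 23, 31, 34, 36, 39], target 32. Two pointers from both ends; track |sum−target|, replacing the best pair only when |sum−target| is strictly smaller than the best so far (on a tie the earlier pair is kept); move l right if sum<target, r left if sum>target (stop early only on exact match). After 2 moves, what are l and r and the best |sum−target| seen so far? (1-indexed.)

l=3, r=18, best |Δ|=3

l=1 r=18: -15+39=24 d=8 *, l++
l=2 r=18: -10+39=29 d=3 *, l++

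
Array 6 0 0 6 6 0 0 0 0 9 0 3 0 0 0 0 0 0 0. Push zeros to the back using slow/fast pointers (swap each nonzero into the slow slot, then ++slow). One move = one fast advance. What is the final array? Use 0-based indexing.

slow=0 fast=0: a[fast]=6≠0 swap→a[0]=6, slow++,fast++
slow=1 fast=1: a[fast]=0, fast++
slow=1 fast=2: a[fast]=0, fast++
slow=1 fast=3: a[fast]=6≠0 swap→a[1]=6, slow++,fast++
slow=2 fast=4: a[fast]=6≠0 swap→a[2]=6, slow++,fast++
slow=3 fast=5: a[fast]=0, fast++
slow=3 fast=6: a[fast]=0, fast++
slow=3 fast=7: a[fast]=0, fast++
slow=3 fast=8: a[fast]=0, fast++
slow=3 fast=9: a[fast]=9≠0 swap→a[3]=9, slow++,fast++
slow=4 fast=10: a[fast]=0, fast++
slow=4 fast=11: a[fast]=3≠0 swap→a[4]=3, slow++,fast++
slow=5 fast=12: a[fast]=0, fast++
slow=5 fast=13: a[fast]=0, fast++
slow=5 fast=14: a[fast]=0, fast++
slow=5 fast=15: a[fast]=0, fast++
slow=5 fast=16: a[fast]=0, fast++
slow=5 fast=17: a[fast]=0, fast++
slow=5 fast=18: a[fast]=0, fast++

[6, 6, 6, 9, 3, 0, 0, 0, 0, 0, 0, 0, 0, 0, 0, 0, 0, 0, 0]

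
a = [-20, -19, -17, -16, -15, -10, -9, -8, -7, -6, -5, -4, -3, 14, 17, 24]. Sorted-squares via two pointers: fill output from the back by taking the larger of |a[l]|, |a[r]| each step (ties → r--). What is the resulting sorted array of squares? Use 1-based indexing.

[9, 16, 25, 36, 49, 64, 81, 100, 196, 225, 256, 289, 289, 361, 400, 576]

[1,16] |-20|<=|24| out[16]=576 → r--
[1,15] |-20|>|17| out[15]=400 → l++
[2,15] |-19|>|17| out[14]=361 → l++
[3,15] |-17|<=|17| out[13]=289 → r--
[3,14] |-17|>|14| out[12]=289 → l++
[4,14] |-16|>|14| out[11]=256 → l++
[5,14] |-15|>|14| out[10]=225 → l++
[6,14] |-10|<=|14| out[9]=196 → r--
[6,13] |-10|>|-3| out[8]=100 → l++
[7,13] |-9|>|-3| out[7]=81 → l++
[8,13] |-8|>|-3| out[6]=64 → l++
[9,13] |-7|>|-3| out[5]=49 → l++
[10,13] |-6|>|-3| out[4]=36 → l++
[11,13] |-5|>|-3| out[3]=25 → l++
[12,13] |-4|>|-3| out[2]=16 → l++
[13,13] |-3|<=|-3| out[1]=9 → r--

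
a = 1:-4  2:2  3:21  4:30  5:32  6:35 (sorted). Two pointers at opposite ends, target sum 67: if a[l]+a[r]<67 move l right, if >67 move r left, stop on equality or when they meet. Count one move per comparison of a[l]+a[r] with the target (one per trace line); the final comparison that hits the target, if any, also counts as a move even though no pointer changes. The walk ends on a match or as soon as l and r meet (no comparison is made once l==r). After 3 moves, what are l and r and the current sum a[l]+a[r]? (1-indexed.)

l=4, r=6, sum=65

[1,6] -4+35=31 <67 → l++
[2,6] 2+35=37 <67 → l++
[3,6] 21+35=56 <67 → l++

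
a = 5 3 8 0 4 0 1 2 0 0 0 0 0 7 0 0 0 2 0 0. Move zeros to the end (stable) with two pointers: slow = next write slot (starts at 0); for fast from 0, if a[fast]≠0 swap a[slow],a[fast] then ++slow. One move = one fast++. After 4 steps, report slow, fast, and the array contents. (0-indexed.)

slow=3, fast=4, a=[5, 3, 8, 0, 4, 0, 1, 2, 0, 0, 0, 0, 0, 7, 0, 0, 0, 2, 0, 0]

slow=0 fast=0: a[fast]=5≠0 swap→a[0]=5, slow++,fast++
slow=1 fast=1: a[fast]=3≠0 swap→a[1]=3, slow++,fast++
slow=2 fast=2: a[fast]=8≠0 swap→a[2]=8, slow++,fast++
slow=3 fast=3: a[fast]=0, fast++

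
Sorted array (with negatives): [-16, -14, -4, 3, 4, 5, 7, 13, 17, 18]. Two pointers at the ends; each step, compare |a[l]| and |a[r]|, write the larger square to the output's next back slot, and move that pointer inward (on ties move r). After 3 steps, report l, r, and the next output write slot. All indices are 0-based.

l=1, r=7, next write slot=6

l=0 r=9: |-16|<=|18| out[9]=324, r--
l=0 r=8: |-16|<=|17| out[8]=289, r--
l=0 r=7: |-16|>|13| out[7]=256, l++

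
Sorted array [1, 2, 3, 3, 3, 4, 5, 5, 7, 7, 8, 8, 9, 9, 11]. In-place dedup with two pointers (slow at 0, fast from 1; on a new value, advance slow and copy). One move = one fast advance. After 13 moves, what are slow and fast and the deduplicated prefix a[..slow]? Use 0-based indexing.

slow=0 fast=1: a[fast]=2≠a[slow]=1 write a[1]=2, slow++,fast++
slow=1 fast=2: a[fast]=3≠a[slow]=2 write a[2]=3, slow++,fast++
slow=2 fast=3: a[fast]=3=a[slow] dup, fast++
slow=2 fast=4: a[fast]=3=a[slow] dup, fast++
slow=2 fast=5: a[fast]=4≠a[slow]=3 write a[3]=4, slow++,fast++
slow=3 fast=6: a[fast]=5≠a[slow]=4 write a[4]=5, slow++,fast++
slow=4 fast=7: a[fast]=5=a[slow] dup, fast++
slow=4 fast=8: a[fast]=7≠a[slow]=5 write a[5]=7, slow++,fast++
slow=5 fast=9: a[fast]=7=a[slow] dup, fast++
slow=5 fast=10: a[fast]=8≠a[slow]=7 write a[6]=8, slow++,fast++
slow=6 fast=11: a[fast]=8=a[slow] dup, fast++
slow=6 fast=12: a[fast]=9≠a[slow]=8 write a[7]=9, slow++,fast++
slow=7 fast=13: a[fast]=9=a[slow] dup, fast++

slow=7, fast=14, prefix=[1, 2, 3, 4, 5, 7, 8, 9]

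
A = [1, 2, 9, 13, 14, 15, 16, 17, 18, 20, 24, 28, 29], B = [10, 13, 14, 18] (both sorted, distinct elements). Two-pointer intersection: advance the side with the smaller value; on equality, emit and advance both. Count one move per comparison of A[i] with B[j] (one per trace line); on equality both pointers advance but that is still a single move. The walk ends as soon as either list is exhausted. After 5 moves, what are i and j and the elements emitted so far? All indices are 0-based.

i=0 j=0: 1<10, i++
i=1 j=0: 2<10, i++
i=2 j=0: 9<10, i++
i=3 j=0: 13>10, j++
i=3 j=1: 13==13 emit, i++,j++

i=4, j=2, emitted=[13]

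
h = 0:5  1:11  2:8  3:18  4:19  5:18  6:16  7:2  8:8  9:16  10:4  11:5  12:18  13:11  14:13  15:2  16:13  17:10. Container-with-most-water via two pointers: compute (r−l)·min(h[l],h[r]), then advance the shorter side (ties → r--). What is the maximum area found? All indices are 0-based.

max area = 169

l=0 r=17: min(5,10)*17=85 best=85 *, l++
l=1 r=17: min(11,10)*16=160 best=160 *, r--
l=1 r=16: min(11,13)*15=165 best=165 *, l++
l=2 r=16: min(8,13)*14=112 best=165, l++
l=3 r=16: min(18,13)*13=169 best=169 *, r--
l=3 r=15: min(18,2)*12=24 best=169, r--
l=3 r=14: min(18,13)*11=143 best=169, r--
l=3 r=13: min(18,11)*10=110 best=169, r--
l=3 r=12: min(18,18)*9=162 best=169, r--
l=3 r=11: min(18,5)*8=40 best=169, r--
l=3 r=10: min(18,4)*7=28 best=169, r--
l=3 r=9: min(18,16)*6=96 best=169, r--
l=3 r=8: min(18,8)*5=40 best=169, r--
l=3 r=7: min(18,2)*4=8 best=169, r--
l=3 r=6: min(18,16)*3=48 best=169, r--
l=3 r=5: min(18,18)*2=36 best=169, r--
l=3 r=4: min(18,19)*1=18 best=169, l++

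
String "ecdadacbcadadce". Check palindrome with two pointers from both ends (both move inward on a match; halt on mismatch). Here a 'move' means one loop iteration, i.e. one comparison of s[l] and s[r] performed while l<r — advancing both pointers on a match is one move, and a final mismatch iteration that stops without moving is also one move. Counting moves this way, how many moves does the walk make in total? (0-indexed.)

7 moves

l=0 r=14: 'e'=='e', l++,r--
l=1 r=13: 'c'=='c', l++,r--
l=2 r=12: 'd'=='d', l++,r--
l=3 r=11: 'a'=='a', l++,r--
l=4 r=10: 'd'=='d', l++,r--
l=5 r=9: 'a'=='a', l++,r--
l=6 r=8: 'c'=='c', l++,r--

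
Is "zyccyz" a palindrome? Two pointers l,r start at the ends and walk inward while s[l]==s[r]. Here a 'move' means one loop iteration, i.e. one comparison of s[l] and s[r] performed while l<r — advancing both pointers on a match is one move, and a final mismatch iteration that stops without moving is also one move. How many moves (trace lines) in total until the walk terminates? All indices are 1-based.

l=1 r=6: 'z'=='z', l++,r--
l=2 r=5: 'y'=='y', l++,r--
l=3 r=4: 'c'=='c', l++,r--

3 moves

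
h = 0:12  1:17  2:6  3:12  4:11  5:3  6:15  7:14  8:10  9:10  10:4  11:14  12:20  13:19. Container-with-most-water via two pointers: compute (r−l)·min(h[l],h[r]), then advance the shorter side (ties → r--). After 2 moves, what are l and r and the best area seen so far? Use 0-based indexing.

l=2, r=13, best area=204

[0,13] min(12,19)*13=156 best=156 * → l++
[1,13] min(17,19)*12=204 best=204 * → l++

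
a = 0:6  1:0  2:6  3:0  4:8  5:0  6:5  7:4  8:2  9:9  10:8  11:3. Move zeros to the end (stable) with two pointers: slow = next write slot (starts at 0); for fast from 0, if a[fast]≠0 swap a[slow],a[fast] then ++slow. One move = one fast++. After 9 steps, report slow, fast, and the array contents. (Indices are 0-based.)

(s=0,f=0) a[fast]=6≠0 swap→a[0]=6 → slow++,fast++
(s=1,f=1) a[fast]=0 → fast++
(s=1,f=2) a[fast]=6≠0 swap→a[1]=6 → slow++,fast++
(s=2,f=3) a[fast]=0 → fast++
(s=2,f=4) a[fast]=8≠0 swap→a[2]=8 → slow++,fast++
(s=3,f=5) a[fast]=0 → fast++
(s=3,f=6) a[fast]=5≠0 swap→a[3]=5 → slow++,fast++
(s=4,f=7) a[fast]=4≠0 swap→a[4]=4 → slow++,fast++
(s=5,f=8) a[fast]=2≠0 swap→a[5]=2 → slow++,fast++

slow=6, fast=9, a=[6, 6, 8, 5, 4, 2, 0, 0, 0, 9, 8, 3]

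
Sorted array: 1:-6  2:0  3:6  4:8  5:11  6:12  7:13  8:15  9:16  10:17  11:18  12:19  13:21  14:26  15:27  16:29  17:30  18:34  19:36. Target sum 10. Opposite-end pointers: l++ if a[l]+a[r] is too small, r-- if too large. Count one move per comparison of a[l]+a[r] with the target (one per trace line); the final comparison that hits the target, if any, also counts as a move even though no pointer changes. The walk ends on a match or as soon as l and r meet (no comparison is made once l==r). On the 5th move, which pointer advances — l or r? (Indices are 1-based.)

l=1 r=19: -6+36=30 >10, r--
l=1 r=18: -6+34=28 >10, r--
l=1 r=17: -6+30=24 >10, r--
l=1 r=16: -6+29=23 >10, r--
l=1 r=15: -6+27=21 >10, r--

r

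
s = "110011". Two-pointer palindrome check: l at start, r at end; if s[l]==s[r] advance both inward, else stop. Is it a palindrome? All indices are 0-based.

palindrome

l=0 r=5: '1'=='1', l++,r--
l=1 r=4: '1'=='1', l++,r--
l=2 r=3: '0'=='0', l++,r--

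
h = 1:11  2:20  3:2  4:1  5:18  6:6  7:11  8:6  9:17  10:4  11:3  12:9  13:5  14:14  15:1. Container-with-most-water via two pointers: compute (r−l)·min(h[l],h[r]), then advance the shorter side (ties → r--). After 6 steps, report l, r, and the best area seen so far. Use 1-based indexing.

l=2, r=10, best area=168

[1,15] min(11,1)*14=14 best=14 * → r--
[1,14] min(11,14)*13=143 best=143 * → l++
[2,14] min(20,14)*12=168 best=168 * → r--
[2,13] min(20,5)*11=55 best=168 → r--
[2,12] min(20,9)*10=90 best=168 → r--
[2,11] min(20,3)*9=27 best=168 → r--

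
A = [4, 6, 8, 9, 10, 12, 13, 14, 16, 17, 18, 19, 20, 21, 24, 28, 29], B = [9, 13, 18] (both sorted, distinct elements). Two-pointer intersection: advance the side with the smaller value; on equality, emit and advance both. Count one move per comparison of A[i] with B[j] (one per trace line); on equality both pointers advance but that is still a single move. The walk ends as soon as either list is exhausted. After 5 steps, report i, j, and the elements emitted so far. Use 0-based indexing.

i=5, j=1, emitted=[9]

[i=0,j=0] 4<9 → i++
[i=1,j=0] 6<9 → i++
[i=2,j=0] 8<9 → i++
[i=3,j=0] 9==9 emit → i++,j++
[i=4,j=1] 10<13 → i++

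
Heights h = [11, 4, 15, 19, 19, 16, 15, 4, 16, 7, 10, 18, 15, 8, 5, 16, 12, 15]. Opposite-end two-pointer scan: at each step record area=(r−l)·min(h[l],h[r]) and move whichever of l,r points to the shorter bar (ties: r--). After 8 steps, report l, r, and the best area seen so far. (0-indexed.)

[0,17] min(11,15)*17=187 best=187 * → l++
[1,17] min(4,15)*16=64 best=187 → l++
[2,17] min(15,15)*15=225 best=225 * → r--
[2,16] min(15,12)*14=168 best=225 → r--
[2,15] min(15,16)*13=195 best=225 → l++
[3,15] min(19,16)*12=192 best=225 → r--
[3,14] min(19,5)*11=55 best=225 → r--
[3,13] min(19,8)*10=80 best=225 → r--

l=3, r=12, best area=225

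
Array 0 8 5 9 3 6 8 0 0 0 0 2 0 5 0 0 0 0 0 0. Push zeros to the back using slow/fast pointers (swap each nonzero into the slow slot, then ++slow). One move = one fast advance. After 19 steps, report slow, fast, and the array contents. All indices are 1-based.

slow=1 fast=1: a[fast]=0, fast++
slow=1 fast=2: a[fast]=8≠0 swap→a[1]=8, slow++,fast++
slow=2 fast=3: a[fast]=5≠0 swap→a[2]=5, slow++,fast++
slow=3 fast=4: a[fast]=9≠0 swap→a[3]=9, slow++,fast++
slow=4 fast=5: a[fast]=3≠0 swap→a[4]=3, slow++,fast++
slow=5 fast=6: a[fast]=6≠0 swap→a[5]=6, slow++,fast++
slow=6 fast=7: a[fast]=8≠0 swap→a[6]=8, slow++,fast++
slow=7 fast=8: a[fast]=0, fast++
slow=7 fast=9: a[fast]=0, fast++
slow=7 fast=10: a[fast]=0, fast++
slow=7 fast=11: a[fast]=0, fast++
slow=7 fast=12: a[fast]=2≠0 swap→a[7]=2, slow++,fast++
slow=8 fast=13: a[fast]=0, fast++
slow=8 fast=14: a[fast]=5≠0 swap→a[8]=5, slow++,fast++
slow=9 fast=15: a[fast]=0, fast++
slow=9 fast=16: a[fast]=0, fast++
slow=9 fast=17: a[fast]=0, fast++
slow=9 fast=18: a[fast]=0, fast++
slow=9 fast=19: a[fast]=0, fast++

slow=9, fast=20, a=[8, 5, 9, 3, 6, 8, 2, 5, 0, 0, 0, 0, 0, 0, 0, 0, 0, 0, 0, 0]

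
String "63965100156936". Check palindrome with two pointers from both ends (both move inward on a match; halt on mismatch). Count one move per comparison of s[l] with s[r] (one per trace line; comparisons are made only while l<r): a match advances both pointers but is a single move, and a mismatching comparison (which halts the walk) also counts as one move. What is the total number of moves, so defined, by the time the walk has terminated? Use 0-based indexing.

[0,13] '6'=='6' → l++,r--
[1,12] '3'=='3' → l++,r--
[2,11] '9'=='9' → l++,r--
[3,10] '6'=='6' → l++,r--
[4,9] '5'=='5' → l++,r--
[5,8] '1'=='1' → l++,r--
[6,7] '0'=='0' → l++,r--

7 moves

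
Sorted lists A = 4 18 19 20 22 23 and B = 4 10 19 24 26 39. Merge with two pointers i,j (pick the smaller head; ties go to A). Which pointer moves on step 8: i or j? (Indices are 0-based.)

i=0 j=0: A[i]=4<=B[j]=4 take 4, i++
i=1 j=0: A[i]=18>B[j]=4 take 4, j++
i=1 j=1: A[i]=18>B[j]=10 take 10, j++
i=1 j=2: A[i]=18<=B[j]=19 take 18, i++
i=2 j=2: A[i]=19<=B[j]=19 take 19, i++
i=3 j=2: A[i]=20>B[j]=19 take 19, j++
i=3 j=3: A[i]=20<=B[j]=24 take 20, i++
i=4 j=3: A[i]=22<=B[j]=24 take 22, i++

i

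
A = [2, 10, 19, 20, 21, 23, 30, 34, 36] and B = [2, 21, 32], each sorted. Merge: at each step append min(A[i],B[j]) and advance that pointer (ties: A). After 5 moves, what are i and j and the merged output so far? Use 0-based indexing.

i=4, j=1, merged so far=[2, 2, 10, 19, 20]

i=0 j=0: A[i]=2<=B[j]=2 take 2, i++
i=1 j=0: A[i]=10>B[j]=2 take 2, j++
i=1 j=1: A[i]=10<=B[j]=21 take 10, i++
i=2 j=1: A[i]=19<=B[j]=21 take 19, i++
i=3 j=1: A[i]=20<=B[j]=21 take 20, i++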